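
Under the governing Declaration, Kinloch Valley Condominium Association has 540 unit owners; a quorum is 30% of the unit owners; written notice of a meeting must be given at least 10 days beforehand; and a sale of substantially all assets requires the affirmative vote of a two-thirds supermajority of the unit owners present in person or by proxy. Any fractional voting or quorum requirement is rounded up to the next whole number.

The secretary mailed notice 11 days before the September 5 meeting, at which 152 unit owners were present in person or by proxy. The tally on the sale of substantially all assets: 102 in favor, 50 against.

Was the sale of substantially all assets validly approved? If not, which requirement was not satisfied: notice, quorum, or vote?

Invalid — quorum requirement not satisfied.

Notice: 11 days given; 10 required. Satisfied.
Quorum: 30% of 540 = 162; 152 present. Not satisfied.
Vote: requires two-thirds of those present (152); 2/3 of 152 = 101.33, rounded up to 102, so 102 needed; 102 in favor. Satisfied.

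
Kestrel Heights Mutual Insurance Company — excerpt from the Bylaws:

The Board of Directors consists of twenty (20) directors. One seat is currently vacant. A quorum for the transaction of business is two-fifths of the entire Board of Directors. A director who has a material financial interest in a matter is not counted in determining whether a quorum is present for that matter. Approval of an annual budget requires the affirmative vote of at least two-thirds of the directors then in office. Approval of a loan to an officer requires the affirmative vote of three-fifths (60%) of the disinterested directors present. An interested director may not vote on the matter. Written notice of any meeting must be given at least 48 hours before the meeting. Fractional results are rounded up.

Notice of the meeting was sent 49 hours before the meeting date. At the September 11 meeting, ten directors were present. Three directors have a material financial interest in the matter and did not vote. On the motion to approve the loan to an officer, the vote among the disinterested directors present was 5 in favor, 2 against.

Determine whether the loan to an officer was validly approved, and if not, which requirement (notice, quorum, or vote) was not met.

Invalid — quorum requirement not satisfied.

Notice: 49 hours given; 48 required (49 ≥ 48). Satisfied.
Quorum: 10 present, but the 3 interested directors do not count, leaving 7. Quorum is 8. Not satisfied.
Vote: the loan to an officer requires three-fifths of the disinterested directors present (10 − 3 = 7). 3/5 of 7 = 4.20, rounded up to 5, so 5 affirmative votes are needed; 5 voted in favor. Satisfied. (Moot — without a quorum no business can be validly transacted.)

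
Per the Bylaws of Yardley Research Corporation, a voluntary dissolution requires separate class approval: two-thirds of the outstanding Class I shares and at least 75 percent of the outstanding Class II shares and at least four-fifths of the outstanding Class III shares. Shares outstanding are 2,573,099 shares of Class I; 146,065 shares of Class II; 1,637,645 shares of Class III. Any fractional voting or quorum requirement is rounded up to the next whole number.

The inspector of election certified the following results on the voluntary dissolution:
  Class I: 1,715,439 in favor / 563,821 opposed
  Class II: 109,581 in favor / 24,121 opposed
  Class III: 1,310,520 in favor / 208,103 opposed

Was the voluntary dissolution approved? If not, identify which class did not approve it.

Approved — every class gave the required vote.

Class I: 2/3 of 2573099 = 1715399.33, rounded up to 1715400; 1,715,400 required, 1,715,439 in favor — approved.
Class II: 3/4 of 146065 = 109548.75, rounded up to 109549; 109,549 required, 109,581 in favor — approved.
Class III: 4/5 of 1637645 = 1310116; 1,310,116 required, 1,310,520 in favor — approved.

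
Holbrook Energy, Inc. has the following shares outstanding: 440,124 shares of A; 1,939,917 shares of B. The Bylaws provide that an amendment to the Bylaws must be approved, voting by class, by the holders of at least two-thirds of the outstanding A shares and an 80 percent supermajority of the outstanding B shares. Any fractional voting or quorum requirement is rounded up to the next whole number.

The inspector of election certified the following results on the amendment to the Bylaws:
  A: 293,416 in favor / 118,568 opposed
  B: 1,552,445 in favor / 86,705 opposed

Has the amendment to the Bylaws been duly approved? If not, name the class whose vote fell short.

A: 2/3 of 440124 = 293416; 293,416 required, 293,416 in favor — approved.
B: 4/5 of 1939917 = 1551933.60, rounded up to 1551934; 1,551,934 required, 1,552,445 in favor — approved.

Approved — every class gave the required vote.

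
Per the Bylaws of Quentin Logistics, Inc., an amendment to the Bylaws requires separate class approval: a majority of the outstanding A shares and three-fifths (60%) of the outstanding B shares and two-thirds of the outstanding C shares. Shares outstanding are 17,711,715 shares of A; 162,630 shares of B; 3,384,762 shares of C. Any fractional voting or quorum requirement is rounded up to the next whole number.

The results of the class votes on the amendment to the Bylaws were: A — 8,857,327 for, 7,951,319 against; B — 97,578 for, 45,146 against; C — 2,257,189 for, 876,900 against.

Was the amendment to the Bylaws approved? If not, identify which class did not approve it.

Approved — every class gave the required vote.

A: a majority of 17711715 is 8855858; 8,855,858 required, 8,857,327 in favor — approved.
B: 3/5 of 162630 = 97578; 97,578 required, 97,578 in favor — approved.
C: 2/3 of 3384762 = 2256508; 2,256,508 required, 2,257,189 in favor — approved.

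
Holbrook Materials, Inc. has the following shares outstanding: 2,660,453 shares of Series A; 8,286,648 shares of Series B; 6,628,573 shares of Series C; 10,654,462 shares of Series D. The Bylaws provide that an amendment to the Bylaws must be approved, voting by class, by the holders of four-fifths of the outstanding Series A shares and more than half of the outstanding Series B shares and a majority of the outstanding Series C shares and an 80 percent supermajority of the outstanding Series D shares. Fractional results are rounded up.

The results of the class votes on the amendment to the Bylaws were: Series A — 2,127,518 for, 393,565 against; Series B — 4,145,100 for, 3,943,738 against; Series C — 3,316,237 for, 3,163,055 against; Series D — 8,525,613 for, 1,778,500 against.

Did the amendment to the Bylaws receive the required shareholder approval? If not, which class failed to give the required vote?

Series A: 4/5 of 2660453 = 2128362.40, rounded up to 2128363; 2,128,363 required, 2,127,518 in favor — not approved.
Series B: a majority of 8286648 is 4143325; 4,143,325 required, 4,145,100 in favor — approved.
Series C: a majority of 6628573 is 3314287; 3,314,287 required, 3,316,237 in favor — approved.
Series D: 4/5 of 10654462 = 8523569.60, rounded up to 8523570; 8,523,570 required, 8,525,613 in favor — approved.

Not approved — the Series A shares did not give the required vote.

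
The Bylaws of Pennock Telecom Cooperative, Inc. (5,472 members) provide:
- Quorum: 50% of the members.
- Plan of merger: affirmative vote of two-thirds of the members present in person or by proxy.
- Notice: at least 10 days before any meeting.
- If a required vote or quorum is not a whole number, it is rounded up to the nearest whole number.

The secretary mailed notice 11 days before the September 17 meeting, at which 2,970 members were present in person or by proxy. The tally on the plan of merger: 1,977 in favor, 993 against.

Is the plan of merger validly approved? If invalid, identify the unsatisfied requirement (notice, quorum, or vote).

Invalid — vote requirement not satisfied.

Notice: 11 days given; 10 required. Satisfied.
Quorum: 50% of 5,472 = 2,736; 2,970 present. Satisfied.
Vote: requires two-thirds of those present (2,970); 2/3 of 2970 = 1980, so 1,980 needed; 1,977 in favor. Not satisfied.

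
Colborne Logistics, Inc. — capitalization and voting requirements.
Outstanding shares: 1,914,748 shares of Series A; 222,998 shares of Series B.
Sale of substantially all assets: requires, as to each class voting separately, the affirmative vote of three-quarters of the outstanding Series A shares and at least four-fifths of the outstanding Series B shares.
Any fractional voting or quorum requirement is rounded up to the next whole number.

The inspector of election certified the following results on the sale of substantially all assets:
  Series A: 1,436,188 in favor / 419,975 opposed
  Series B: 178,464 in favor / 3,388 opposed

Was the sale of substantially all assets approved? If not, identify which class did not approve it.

Approved — every class gave the required vote.

Series A: 3/4 of 1914748 = 1436061; 1,436,061 required, 1,436,188 in favor — approved.
Series B: 4/5 of 222998 = 178398.40, rounded up to 178399; 178,399 required, 178,464 in favor — approved.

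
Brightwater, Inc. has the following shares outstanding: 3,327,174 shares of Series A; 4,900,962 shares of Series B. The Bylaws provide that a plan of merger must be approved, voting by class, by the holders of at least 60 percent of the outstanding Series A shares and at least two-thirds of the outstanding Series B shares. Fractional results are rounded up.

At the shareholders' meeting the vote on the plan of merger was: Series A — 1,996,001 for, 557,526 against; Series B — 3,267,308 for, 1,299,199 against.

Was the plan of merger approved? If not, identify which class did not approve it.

Not approved — the Series A shares did not give the required vote.

Series A: 3/5 of 3327174 = 1996304.40, rounded up to 1996305; 1,996,305 required, 1,996,001 in favor — not approved.
Series B: 2/3 of 4900962 = 3267308; 3,267,308 required, 3,267,308 in favor — approved.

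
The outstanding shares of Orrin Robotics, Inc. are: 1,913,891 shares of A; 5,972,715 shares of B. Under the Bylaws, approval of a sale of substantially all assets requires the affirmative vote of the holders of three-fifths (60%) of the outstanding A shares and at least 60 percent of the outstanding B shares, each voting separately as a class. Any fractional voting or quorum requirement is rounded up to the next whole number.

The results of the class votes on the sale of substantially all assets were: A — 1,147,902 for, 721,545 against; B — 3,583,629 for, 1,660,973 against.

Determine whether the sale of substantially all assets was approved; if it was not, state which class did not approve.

Not approved — the A shares did not give the required vote.

A: 3/5 of 1913891 = 1148334.60, rounded up to 1148335; 1,148,335 required, 1,147,902 in favor — not approved.
B: 3/5 of 5972715 = 3583629; 3,583,629 required, 3,583,629 in favor — approved.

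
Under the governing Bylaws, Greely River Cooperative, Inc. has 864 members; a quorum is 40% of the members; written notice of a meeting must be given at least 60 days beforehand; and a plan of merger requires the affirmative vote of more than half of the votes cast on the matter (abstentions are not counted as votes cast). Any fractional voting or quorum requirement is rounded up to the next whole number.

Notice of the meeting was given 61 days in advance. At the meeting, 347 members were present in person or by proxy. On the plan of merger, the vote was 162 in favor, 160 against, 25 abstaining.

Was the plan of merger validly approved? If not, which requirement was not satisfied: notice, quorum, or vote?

Notice: 61 days given; 60 required. Satisfied.
Quorum: 40% of 864 = 345.60, rounded up to 346; 347 present. Satisfied.
Vote: requires a majority of the votes cast (347 − 25 abstaining = 322); a majority of 322 is 162, so 162 needed; 162 in favor. Satisfied.

Valid — all requirements satisfied.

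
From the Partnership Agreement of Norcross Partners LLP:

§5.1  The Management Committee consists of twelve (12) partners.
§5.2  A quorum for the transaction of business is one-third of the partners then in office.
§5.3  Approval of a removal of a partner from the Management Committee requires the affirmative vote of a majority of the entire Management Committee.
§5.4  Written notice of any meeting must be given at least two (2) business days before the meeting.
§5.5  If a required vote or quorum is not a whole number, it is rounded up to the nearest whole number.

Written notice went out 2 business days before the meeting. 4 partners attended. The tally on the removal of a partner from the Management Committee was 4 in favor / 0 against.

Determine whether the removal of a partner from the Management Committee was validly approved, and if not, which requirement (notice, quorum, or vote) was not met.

Invalid — vote requirement not satisfied.

Notice: 2 business days given; 2 required (2 ≥ 2). Satisfied.
Quorum: 4 present; quorum is 4. Satisfied.
Vote: the removal of a partner from the Management Committee requires a majority of the entire Management Committee (12). A majority of 12 is 7, so 7 affirmative votes are needed; 4 voted in favor. Not satisfied.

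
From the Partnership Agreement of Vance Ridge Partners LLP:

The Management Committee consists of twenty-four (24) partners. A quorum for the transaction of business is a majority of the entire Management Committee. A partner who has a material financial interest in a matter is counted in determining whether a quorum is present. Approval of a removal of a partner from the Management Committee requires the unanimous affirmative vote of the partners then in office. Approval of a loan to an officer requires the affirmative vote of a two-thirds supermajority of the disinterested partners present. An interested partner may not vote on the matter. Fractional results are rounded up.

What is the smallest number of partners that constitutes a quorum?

A majority of 24 is 13.

13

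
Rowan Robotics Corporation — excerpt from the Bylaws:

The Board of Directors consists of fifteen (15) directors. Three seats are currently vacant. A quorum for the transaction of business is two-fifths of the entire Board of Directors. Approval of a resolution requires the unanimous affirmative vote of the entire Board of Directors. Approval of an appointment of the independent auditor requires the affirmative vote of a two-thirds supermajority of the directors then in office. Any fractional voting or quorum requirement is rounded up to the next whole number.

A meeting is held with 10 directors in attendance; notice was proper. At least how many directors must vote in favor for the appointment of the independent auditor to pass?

The appointment of the independent auditor requires two-thirds of the directors then in office (12).
2/3 of 12 = 8.

8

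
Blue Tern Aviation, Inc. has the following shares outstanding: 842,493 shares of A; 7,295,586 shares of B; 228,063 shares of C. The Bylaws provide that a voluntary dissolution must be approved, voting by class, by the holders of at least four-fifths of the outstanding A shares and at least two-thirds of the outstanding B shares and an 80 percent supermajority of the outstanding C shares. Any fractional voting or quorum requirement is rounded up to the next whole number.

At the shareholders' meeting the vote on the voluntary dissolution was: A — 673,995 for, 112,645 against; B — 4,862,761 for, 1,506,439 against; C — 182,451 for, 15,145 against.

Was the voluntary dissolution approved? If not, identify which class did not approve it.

A: 4/5 of 842493 = 673994.40, rounded up to 673995; 673,995 required, 673,995 in favor — approved.
B: 2/3 of 7295586 = 4863724; 4,863,724 required, 4,862,761 in favor — not approved.
C: 4/5 of 228063 = 182450.40, rounded up to 182451; 182,451 required, 182,451 in favor — approved.

Not approved — the B shares did not give the required vote.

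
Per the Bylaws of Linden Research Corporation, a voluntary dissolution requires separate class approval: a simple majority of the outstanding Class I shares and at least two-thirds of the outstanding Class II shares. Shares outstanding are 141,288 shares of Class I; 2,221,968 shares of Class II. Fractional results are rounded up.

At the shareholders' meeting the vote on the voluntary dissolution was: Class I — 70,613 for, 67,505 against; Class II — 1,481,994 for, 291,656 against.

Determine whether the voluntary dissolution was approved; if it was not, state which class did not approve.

Not approved — the Class I shares did not give the required vote.

Class I: a majority of 141288 is 70645; 70,645 required, 70,613 in favor — not approved.
Class II: 2/3 of 2221968 = 1481312; 1,481,312 required, 1,481,994 in favor — approved.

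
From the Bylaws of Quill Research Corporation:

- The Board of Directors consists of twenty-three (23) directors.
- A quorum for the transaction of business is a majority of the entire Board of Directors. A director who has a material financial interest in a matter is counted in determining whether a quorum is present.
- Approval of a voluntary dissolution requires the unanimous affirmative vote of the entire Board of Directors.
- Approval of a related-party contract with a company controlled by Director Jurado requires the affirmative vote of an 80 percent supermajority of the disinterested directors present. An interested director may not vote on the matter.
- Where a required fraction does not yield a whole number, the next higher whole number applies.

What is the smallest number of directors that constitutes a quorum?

A majority of 23 is 12.

12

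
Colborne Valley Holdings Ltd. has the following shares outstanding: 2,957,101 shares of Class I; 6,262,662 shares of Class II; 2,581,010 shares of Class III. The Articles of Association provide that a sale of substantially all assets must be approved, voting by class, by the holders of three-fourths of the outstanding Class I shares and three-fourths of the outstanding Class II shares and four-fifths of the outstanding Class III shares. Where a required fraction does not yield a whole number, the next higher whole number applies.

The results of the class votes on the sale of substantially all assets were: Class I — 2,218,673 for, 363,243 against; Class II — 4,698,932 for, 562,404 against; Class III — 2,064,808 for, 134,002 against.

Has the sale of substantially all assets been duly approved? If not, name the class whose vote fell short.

Class I: 3/4 of 2957101 = 2217825.75, rounded up to 2217826; 2,217,826 required, 2,218,673 in favor — approved.
Class II: 3/4 of 6262662 = 4696996.50, rounded up to 4696997; 4,696,997 required, 4,698,932 in favor — approved.
Class III: 4/5 of 2581010 = 2064808; 2,064,808 required, 2,064,808 in favor — approved.

Approved — every class gave the required vote.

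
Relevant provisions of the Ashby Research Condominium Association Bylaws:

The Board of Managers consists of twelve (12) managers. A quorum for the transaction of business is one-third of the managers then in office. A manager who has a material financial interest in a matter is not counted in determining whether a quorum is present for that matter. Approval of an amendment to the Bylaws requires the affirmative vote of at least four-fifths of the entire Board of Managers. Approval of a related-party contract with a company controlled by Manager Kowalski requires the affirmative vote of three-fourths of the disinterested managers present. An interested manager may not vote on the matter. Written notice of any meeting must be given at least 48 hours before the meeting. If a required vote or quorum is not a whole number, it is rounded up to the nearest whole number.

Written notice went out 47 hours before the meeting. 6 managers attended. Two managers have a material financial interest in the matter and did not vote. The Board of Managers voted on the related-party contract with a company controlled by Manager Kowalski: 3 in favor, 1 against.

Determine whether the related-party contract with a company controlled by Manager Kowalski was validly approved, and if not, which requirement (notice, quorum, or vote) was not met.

Notice: 47 hours given; 48 required (47 < 48). Not satisfied.
Quorum: 6 present, but the 2 interested managers do not count, leaving 4. Quorum is 4. Satisfied.
Vote: the related-party contract with a company controlled by Manager Kowalski requires three-fourths of the disinterested managers present (6 − 2 = 4). 3/4 of 4 = 3, so 3 affirmative votes are needed; 3 voted in favor. Satisfied.

Invalid — notice requirement not satisfied.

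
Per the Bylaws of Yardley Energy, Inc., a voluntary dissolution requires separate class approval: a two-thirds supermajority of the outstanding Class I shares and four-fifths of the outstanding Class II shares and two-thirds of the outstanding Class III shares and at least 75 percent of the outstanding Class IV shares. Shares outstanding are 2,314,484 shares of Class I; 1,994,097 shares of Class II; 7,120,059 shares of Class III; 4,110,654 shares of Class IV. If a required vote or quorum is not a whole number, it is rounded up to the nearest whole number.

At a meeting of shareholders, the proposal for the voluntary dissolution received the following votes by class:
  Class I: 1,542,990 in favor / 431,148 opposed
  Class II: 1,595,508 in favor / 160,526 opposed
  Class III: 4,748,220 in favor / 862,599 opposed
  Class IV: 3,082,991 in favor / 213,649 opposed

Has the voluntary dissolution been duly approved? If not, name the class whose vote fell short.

Approved — every class gave the required vote.

Class I: 2/3 of 2314484 = 1542989.33, rounded up to 1542990; 1,542,990 required, 1,542,990 in favor — approved.
Class II: 4/5 of 1994097 = 1595277.60, rounded up to 1595278; 1,595,278 required, 1,595,508 in favor — approved.
Class III: 2/3 of 7120059 = 4746706; 4,746,706 required, 4,748,220 in favor — approved.
Class IV: 3/4 of 4110654 = 3082990.50, rounded up to 3082991; 3,082,991 required, 3,082,991 in favor — approved.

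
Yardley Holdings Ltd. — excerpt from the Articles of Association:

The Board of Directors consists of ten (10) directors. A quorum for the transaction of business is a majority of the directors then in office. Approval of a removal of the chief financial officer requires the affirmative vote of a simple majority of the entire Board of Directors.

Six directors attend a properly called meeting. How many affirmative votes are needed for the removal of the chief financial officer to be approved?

6

The removal of the chief financial officer requires a majority of the entire Board of Directors (10).
A majority of 10 is 6.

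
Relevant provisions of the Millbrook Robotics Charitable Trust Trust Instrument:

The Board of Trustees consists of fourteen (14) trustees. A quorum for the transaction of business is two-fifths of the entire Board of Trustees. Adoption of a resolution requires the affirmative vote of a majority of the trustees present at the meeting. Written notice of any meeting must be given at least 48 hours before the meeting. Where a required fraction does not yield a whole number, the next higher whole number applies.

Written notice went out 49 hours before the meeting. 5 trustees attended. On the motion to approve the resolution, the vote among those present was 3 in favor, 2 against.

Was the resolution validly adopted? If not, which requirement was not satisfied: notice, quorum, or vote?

Invalid — quorum requirement not satisfied.

Notice: 49 hours given; 48 required (49 ≥ 48). Satisfied.
Quorum: 5 present; quorum is 6. Not satisfied.
Vote: the resolution requires a majority of the trustees present (5). A majority of 5 is 3, so 3 affirmative votes are needed; 3 voted in favor. Satisfied. (Moot — without a quorum no business can be validly transacted.)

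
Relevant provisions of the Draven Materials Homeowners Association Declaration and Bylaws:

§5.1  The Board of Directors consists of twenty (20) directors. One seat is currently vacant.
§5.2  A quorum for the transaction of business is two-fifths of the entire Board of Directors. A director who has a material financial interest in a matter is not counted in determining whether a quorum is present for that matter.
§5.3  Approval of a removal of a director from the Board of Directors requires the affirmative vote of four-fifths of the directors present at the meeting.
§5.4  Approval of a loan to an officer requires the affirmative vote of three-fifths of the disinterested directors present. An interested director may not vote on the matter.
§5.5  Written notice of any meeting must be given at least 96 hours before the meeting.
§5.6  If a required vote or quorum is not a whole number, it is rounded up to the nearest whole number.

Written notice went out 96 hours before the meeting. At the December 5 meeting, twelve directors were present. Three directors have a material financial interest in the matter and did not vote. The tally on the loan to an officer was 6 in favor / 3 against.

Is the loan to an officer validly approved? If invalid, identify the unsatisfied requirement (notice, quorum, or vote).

Valid — all requirements satisfied.

Notice: 96 hours given; 96 required (96 ≥ 96). Satisfied.
Quorum: 12 present, but the 3 interested directors do not count, leaving 9. Quorum is 8. Satisfied.
Vote: the loan to an officer requires three-fifths of the disinterested directors present (12 − 3 = 9). 3/5 of 9 = 5.40, rounded up to 6, so 6 affirmative votes are needed; 6 voted in favor. Satisfied.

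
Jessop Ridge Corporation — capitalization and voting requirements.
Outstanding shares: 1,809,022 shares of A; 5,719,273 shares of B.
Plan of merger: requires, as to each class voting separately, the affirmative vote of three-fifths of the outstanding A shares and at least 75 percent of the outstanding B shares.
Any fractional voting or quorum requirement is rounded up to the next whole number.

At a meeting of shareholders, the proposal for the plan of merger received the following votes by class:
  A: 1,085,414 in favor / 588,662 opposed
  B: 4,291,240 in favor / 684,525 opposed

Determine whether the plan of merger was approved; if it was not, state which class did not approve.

A: 3/5 of 1809022 = 1085413.20, rounded up to 1085414; 1,085,414 required, 1,085,414 in favor — approved.
B: 3/4 of 5719273 = 4289454.75, rounded up to 4289455; 4,289,455 required, 4,291,240 in favor — approved.

Approved — every class gave the required vote.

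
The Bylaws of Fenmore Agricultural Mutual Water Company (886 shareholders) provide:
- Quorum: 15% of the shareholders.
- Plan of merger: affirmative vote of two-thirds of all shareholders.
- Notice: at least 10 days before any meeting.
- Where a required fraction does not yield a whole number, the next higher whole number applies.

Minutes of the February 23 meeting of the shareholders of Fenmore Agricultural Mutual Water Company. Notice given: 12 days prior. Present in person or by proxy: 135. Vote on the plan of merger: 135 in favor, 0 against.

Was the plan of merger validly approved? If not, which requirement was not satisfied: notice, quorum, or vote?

Invalid — vote requirement not satisfied.

Notice: 12 days given; 10 required. Satisfied.
Quorum: 15% of 886 = 132.90, rounded up to 133; 135 present. Satisfied.
Vote: requires two-thirds of all shareholders (886); 2/3 of 886 = 590.67, rounded up to 591, so 591 needed; 135 in favor. Not satisfied.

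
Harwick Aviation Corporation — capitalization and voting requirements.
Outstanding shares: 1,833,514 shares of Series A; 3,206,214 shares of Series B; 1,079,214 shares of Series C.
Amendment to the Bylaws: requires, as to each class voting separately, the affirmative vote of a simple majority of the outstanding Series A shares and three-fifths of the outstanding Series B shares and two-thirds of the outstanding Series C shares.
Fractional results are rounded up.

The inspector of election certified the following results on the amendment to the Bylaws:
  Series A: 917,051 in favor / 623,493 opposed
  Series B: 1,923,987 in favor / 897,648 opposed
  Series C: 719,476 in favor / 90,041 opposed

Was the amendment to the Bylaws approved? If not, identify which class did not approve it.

Approved — every class gave the required vote.

Series A: a majority of 1833514 is 916758; 916,758 required, 917,051 in favor — approved.
Series B: 3/5 of 3206214 = 1923728.40, rounded up to 1923729; 1,923,729 required, 1,923,987 in favor — approved.
Series C: 2/3 of 1079214 = 719476; 719,476 required, 719,476 in favor — approved.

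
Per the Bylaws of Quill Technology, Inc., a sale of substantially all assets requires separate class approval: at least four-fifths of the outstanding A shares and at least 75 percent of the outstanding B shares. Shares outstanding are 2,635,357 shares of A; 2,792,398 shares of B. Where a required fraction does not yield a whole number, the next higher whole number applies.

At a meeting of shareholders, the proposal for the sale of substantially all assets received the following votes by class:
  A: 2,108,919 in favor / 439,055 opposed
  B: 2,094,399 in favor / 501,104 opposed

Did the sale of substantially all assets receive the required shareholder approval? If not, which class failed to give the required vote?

A: 4/5 of 2635357 = 2108285.60, rounded up to 2108286; 2,108,286 required, 2,108,919 in favor — approved.
B: 3/4 of 2792398 = 2094298.50, rounded up to 2094299; 2,094,299 required, 2,094,399 in favor — approved.

Approved — every class gave the required vote.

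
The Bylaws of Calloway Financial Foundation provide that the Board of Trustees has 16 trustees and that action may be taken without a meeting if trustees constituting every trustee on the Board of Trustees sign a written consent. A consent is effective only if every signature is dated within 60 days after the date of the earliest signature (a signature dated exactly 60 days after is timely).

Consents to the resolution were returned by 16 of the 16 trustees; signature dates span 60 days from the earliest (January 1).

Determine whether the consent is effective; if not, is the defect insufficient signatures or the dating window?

Signatures required: the unanimous vote of 16 — unanimous means all 16, so 16 needed; 16 signed. Sufficient.
Dating window: the latest signature is 60 days after the earliest; the limit is 60 days. Within the window.

Effective — both the signature and dating-window requirements are satisfied.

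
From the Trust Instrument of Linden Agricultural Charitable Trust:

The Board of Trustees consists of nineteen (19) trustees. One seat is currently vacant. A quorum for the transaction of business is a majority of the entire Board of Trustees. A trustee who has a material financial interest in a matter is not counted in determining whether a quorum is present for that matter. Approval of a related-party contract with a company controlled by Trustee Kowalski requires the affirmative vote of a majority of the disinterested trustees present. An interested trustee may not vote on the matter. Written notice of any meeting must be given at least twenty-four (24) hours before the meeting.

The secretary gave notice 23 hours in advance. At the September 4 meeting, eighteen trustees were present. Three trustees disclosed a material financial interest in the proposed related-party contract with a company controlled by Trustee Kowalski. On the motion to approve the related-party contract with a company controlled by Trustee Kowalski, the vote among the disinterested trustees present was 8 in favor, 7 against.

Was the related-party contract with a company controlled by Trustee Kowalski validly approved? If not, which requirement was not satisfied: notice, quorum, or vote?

Invalid — notice requirement not satisfied.

Notice: 23 hours given; 24 required (23 < 24). Not satisfied.
Quorum: 18 present, but the 3 interested trustees do not count, leaving 15. Quorum is 10. Satisfied.
Vote: the related-party contract with a company controlled by Trustee Kowalski requires a majority of the disinterested trustees present (18 − 3 = 15). A majority of 15 is 8, so 8 affirmative votes are needed; 8 voted in favor. Satisfied.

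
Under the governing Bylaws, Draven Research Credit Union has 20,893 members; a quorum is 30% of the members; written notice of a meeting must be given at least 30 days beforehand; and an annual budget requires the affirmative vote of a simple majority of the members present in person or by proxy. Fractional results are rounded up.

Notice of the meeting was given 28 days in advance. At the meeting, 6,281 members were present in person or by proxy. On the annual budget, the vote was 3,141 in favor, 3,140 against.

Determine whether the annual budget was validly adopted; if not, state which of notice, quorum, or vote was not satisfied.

Invalid — notice requirement not satisfied.

Notice: 28 days given; 30 required. Not satisfied.
Quorum: 30% of 20,893 = 6,267.90, rounded up to 6,268; 6,281 present. Satisfied.
Vote: requires a majority of those present (6,281); a majority of 6281 is 3141, so 3,141 needed; 3,141 in favor. Satisfied.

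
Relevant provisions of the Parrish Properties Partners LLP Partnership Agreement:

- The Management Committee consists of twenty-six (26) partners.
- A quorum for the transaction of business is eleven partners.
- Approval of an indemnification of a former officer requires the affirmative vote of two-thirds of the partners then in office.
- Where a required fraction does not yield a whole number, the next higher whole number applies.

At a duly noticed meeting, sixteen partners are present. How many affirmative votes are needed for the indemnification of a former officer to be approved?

18

The indemnification of a former officer requires two-thirds of the partners then in office (26).
2/3 of 26 = 17.33, rounded up to 18.
(Only 16 can vote, so the indemnification of a former officer cannot pass at this meeting, but the required vote is still 18.)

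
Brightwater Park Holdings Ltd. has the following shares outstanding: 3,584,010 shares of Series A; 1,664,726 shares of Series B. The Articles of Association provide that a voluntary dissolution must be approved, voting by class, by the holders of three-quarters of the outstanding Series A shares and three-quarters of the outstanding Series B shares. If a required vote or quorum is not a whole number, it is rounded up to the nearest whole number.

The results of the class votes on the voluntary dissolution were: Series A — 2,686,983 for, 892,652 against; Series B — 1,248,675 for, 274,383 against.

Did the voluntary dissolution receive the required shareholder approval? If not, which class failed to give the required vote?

Series A: 3/4 of 3584010 = 2688007.50, rounded up to 2688008; 2,688,008 required, 2,686,983 in favor — not approved.
Series B: 3/4 of 1664726 = 1248544.50, rounded up to 1248545; 1,248,545 required, 1,248,675 in favor — approved.

Not approved — the Series A shares did not give the required vote.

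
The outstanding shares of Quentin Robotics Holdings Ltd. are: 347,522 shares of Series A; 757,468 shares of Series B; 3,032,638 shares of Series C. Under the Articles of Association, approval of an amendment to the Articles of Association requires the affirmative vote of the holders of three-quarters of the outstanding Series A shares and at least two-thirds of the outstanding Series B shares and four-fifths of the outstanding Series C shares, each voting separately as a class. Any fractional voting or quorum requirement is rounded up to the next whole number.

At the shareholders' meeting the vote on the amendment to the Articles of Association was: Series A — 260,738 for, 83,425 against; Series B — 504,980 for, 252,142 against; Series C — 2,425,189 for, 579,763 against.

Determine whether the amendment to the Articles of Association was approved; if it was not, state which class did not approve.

Series A: 3/4 of 347522 = 260641.50, rounded up to 260642; 260,642 required, 260,738 in favor — approved.
Series B: 2/3 of 757468 = 504978.67, rounded up to 504979; 504,979 required, 504,980 in favor — approved.
Series C: 4/5 of 3032638 = 2426110.40, rounded up to 2426111; 2,426,111 required, 2,425,189 in favor — not approved.

Not approved — the Series C shares did not give the required vote.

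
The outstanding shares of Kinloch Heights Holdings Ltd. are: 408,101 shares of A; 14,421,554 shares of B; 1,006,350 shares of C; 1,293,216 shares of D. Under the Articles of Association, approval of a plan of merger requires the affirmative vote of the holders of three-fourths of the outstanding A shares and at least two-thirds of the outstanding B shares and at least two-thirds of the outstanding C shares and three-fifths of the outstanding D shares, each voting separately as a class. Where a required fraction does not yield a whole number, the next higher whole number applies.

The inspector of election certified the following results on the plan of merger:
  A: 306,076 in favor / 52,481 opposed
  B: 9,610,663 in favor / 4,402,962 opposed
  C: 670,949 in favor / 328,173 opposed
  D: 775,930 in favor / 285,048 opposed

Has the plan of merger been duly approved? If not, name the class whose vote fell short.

A: 3/4 of 408101 = 306075.75, rounded up to 306076; 306,076 required, 306,076 in favor — approved.
B: 2/3 of 14421554 = 9614369.33, rounded up to 9614370; 9,614,370 required, 9,610,663 in favor — not approved.
C: 2/3 of 1006350 = 670900; 670,900 required, 670,949 in favor — approved.
D: 3/5 of 1293216 = 775929.60, rounded up to 775930; 775,930 required, 775,930 in favor — approved.

Not approved — the B shares did not give the required vote.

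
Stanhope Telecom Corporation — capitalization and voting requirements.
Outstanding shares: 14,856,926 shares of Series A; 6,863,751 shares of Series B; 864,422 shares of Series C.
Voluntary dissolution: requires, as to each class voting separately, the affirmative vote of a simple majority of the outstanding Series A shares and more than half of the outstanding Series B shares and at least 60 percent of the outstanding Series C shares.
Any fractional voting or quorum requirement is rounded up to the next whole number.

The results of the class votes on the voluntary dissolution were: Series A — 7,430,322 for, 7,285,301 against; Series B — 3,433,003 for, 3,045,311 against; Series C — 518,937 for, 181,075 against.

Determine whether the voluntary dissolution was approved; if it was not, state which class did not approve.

Series A: a majority of 14856926 is 7428464; 7,428,464 required, 7,430,322 in favor — approved.
Series B: a majority of 6863751 is 3431876; 3,431,876 required, 3,433,003 in favor — approved.
Series C: 3/5 of 864422 = 518653.20, rounded up to 518654; 518,654 required, 518,937 in favor — approved.

Approved — every class gave the required vote.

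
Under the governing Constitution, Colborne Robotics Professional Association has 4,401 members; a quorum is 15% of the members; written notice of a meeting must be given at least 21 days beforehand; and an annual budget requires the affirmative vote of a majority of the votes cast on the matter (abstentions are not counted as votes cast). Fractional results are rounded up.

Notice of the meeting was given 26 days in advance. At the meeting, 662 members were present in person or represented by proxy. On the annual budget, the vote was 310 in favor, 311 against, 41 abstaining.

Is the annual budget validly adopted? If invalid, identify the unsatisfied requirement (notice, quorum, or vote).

Invalid — vote requirement not satisfied.

Notice: 26 days given; 21 required. Satisfied.
Quorum: 15% of 4,401 = 660.15, rounded up to 661; 662 present. Satisfied.
Vote: requires a majority of the votes cast (662 − 41 abstaining = 621); a majority of 621 is 311, so 311 needed; 310 in favor. Not satisfied.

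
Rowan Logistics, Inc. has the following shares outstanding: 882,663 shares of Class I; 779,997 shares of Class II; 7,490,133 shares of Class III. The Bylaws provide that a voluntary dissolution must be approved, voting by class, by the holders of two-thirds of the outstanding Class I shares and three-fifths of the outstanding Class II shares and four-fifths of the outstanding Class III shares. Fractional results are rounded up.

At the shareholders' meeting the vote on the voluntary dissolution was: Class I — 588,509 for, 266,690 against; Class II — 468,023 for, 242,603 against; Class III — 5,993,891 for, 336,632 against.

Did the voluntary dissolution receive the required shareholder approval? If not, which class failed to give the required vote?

Approved — every class gave the required vote.

Class I: 2/3 of 882663 = 588442; 588,442 required, 588,509 in favor — approved.
Class II: 3/5 of 779997 = 467998.20, rounded up to 467999; 467,999 required, 468,023 in favor — approved.
Class III: 4/5 of 7490133 = 5992106.40, rounded up to 5992107; 5,992,107 required, 5,993,891 in favor — approved.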